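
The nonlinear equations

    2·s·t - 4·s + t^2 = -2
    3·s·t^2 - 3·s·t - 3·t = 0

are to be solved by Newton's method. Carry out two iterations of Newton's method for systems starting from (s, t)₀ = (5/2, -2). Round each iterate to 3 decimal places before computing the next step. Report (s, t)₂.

At (5/2, -2): F = (-14.000, 51.000).
Jacobian J = [[2·t - 4, 2·s + 2·t], [3·t^2 - 3·t, 6·s·t - 3·s - 3]].
At the point, J = [[-8.000, 1.000], [18.000, -40.500]] (det J = 306.000).
Solving J·Δ = −F gives Δ = (-1.686, 0.510).
Then the next iterate is (s, t)₁ = (0.814, -1.490).
Round to (0.814, -1.490) and repeat: F = (-1.46162, 13.53006), J = [[-6.980, -1.352], [11.13030, -12.71916]].
Δ = (-0.355, 0.753), so (s, t)₂ = (0.459, -0.737).

(0.459, -0.737)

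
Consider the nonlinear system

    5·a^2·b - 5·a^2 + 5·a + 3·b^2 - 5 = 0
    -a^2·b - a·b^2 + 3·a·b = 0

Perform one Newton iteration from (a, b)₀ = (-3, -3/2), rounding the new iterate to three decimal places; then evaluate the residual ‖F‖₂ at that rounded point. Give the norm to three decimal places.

38.349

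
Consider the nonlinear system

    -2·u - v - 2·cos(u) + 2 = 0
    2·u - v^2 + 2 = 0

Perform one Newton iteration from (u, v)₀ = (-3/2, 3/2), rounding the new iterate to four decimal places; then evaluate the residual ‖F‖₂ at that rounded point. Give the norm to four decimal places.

0.3902

At (-3/2, 3/2): F = (3.358526, -3.2500).
Jacobian J = [[2·sin(u) - 2, -1], [2, -2·v]].
At the point, J = [[-3.994990, -1.0000], [2.0000, -3.0000]] (det J = 13.984970).
Solving J·Δ = −F gives Δ = (0.9528, -0.4481).
Then the next iterate is (u, v)₁ = (-0.5472, 1.0519).
Re-evaluating at (-0.5472, 1.0519): F = (0.334531, -0.200894), so ‖F‖₂ = 0.3902.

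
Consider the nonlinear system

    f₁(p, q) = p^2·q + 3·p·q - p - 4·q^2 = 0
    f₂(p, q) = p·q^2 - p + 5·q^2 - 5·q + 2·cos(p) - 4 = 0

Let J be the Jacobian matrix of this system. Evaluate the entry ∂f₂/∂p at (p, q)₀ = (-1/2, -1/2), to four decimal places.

∂f₂/∂p = q^2 - 2·sin(p) - 1.
At (-1/2, -1/2) this is 0.2089.

0.2089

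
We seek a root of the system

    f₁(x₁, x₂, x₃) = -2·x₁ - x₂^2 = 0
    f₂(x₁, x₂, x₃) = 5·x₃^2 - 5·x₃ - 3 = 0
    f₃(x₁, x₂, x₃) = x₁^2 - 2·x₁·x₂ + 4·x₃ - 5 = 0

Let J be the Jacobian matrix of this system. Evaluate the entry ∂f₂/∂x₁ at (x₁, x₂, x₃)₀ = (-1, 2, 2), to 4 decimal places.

0.0000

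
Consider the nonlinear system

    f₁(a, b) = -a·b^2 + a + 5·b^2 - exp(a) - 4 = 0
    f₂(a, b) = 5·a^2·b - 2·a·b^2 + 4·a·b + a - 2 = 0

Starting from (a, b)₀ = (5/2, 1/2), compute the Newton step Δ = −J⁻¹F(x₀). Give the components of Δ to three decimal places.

At (5/2, 1/2): F = (-13.05749, 19.875).
Jacobian J = [[-b^2 - exp(a) + 1, -2·a·b + 10·b], [10·a·b - 2·b^2 + 4·b + 1, 5·a^2 - 4·a·b + 4·a]].
At the point, J = [[-11.43249, 2.500], [15.000, 36.250]] (det J = -451.92791).
Solving J·Δ = −F gives Δ = (-1.157, -0.069).

(-1.157, -0.069)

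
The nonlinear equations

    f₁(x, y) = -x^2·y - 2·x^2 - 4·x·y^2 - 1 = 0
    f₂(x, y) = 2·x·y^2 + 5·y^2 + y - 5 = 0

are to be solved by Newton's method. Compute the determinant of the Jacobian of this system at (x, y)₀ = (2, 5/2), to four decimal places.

-1428.0000

J = [[-2·x·y - 4·x - 4·y^2, -x^2 - 8·x·y], [2·y^2, 4·x·y + 10·y + 1]].
At the point, J = [[-43.0000, -44.0000], [12.5000, 46.0000]].
det J = -1428.0000.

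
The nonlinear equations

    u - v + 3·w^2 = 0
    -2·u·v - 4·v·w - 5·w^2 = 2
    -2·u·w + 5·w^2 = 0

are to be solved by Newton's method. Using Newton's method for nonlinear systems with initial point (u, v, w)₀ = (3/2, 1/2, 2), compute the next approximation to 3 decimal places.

(0.595, 0.155, 0.963)

At (3/2, 1/2, 2): F = (13.000, -27.500, 14.000).
Jacobian J = [[1, -1, 6·w], [-2·v, -2·u - 4·w, -4·v - 10·w], [-2·w, 0, -2·u + 10·w]].
At the point, J = [[1.000, -1.000, 12.000], [-1.000, -11.000, -22.000], [-4.000, 0.000, 17.000]] (det J = -820.000).
Solving J·Δ = −F gives Δ = (-0.905, -0.345, -1.037).
Then the next iterate is (u, v, w)₁ = (0.595, 0.155, 0.963).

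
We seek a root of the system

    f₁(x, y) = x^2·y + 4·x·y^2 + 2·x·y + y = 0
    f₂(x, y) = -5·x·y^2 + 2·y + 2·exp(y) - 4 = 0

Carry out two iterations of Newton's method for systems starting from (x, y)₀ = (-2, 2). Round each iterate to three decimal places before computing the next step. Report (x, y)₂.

(-1.299, 0.664)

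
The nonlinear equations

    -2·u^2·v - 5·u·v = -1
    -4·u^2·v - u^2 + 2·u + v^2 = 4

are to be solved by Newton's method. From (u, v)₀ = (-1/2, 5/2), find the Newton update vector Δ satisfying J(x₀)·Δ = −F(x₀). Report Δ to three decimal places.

(0.482, -1.192)

At (-1/2, 5/2): F = (6.000, -1.500).
Jacobian J = [[-4·u·v - 5·v, -2·u^2 - 5·u], [-8·u·v - 2·u + 2, -4·u^2 + 2·v]].
At the point, J = [[-7.500, 2.000], [13.000, 4.000]] (det J = -56.000).
Solving J·Δ = −F gives Δ = (0.482, -1.192).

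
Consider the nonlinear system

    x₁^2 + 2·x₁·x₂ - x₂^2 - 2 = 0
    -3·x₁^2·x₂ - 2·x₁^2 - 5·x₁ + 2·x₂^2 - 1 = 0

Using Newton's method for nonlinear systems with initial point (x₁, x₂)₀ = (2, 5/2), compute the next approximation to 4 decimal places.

At (2, 5/2): F = (5.7500, -36.5000).
Jacobian J = [[2·x₁ + 2·x₂, 2·x₁ - 2·x₂], [-6·x₁·x₂ - 4·x₁ - 5, -3·x₁^2 + 4·x₂]].
At the point, J = [[9.0000, -1.0000], [-43.0000, -2.0000]] (det J = -61.0000).
Solving J·Δ = −F gives Δ = (-0.7869, -1.3320).
Then the next iterate is (x₁, x₂)₁ = (1.2131, 1.1680).

(1.2131, 1.1680)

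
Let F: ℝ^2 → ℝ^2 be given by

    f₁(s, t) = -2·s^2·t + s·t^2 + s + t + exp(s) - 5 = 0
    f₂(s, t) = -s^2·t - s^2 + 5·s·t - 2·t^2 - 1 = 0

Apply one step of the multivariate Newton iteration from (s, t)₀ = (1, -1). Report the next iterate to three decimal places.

(1.333, 0.208)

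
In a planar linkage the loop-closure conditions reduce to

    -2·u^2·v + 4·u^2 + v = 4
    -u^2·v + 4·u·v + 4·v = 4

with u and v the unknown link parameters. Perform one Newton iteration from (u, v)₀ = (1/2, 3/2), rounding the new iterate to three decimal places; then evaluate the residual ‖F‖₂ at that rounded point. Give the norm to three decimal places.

At (1/2, 3/2): F = (-2.250, 4.625).
Jacobian J = [[-4·u·v + 8·u, -2·u^2 + 1], [-2·u·v + 4·v, -u^2 + 4·u + 4]].
At the point, J = [[1.000, 0.500], [4.500, 5.750]] (det J = 3.500).
Solving J·Δ = −F gives Δ = (4.357, -4.214).
Then the next iterate is (u, v)₁ = (4.857, -2.714).
Re-evaluating at (4.857, -2.714): F = (215.69675, -3.55911), so ‖F‖₂ = 215.726.

215.726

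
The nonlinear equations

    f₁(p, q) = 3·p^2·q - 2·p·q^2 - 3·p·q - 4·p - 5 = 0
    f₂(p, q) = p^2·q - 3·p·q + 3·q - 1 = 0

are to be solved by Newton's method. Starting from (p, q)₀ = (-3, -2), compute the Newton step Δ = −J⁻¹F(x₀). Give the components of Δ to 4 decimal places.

(0.8333, 1.3333)

At (-3, -2): F = (-41.0000, -43.0000).
Jacobian J = [[6·p·q - 2·q^2 - 3·q - 4, 3·p^2 - 4·p·q - 3·p], [2·p·q - 3·q, p^2 - 3·p + 3]].
At the point, J = [[30.0000, 12.0000], [18.0000, 21.0000]] (det J = 414.0000).
Solving J·Δ = −F gives Δ = (0.8333, 1.3333).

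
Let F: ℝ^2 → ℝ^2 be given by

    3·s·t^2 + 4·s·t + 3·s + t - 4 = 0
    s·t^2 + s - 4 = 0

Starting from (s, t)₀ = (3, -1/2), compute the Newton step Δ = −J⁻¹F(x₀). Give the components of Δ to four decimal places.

At (3, -1/2): F = (0.7500, -0.2500).
Jacobian J = [[3·t^2 + 4·t + 3, 6·s·t + 4·s + 1], [t^2 + 1, 2·s·t]].
At the point, J = [[1.7500, 4.0000], [1.2500, -3.0000]] (det J = -10.2500).
Solving J·Δ = −F gives Δ = (-0.1220, -0.1341).

(-0.1220, -0.1341)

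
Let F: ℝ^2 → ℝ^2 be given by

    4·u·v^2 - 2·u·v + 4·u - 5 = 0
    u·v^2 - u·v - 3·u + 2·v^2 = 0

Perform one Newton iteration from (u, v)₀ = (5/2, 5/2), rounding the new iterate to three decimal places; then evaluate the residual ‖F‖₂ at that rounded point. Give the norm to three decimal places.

15.809

At (5/2, 5/2): F = (55.000, 14.375).
Jacobian J = [[4·v^2 - 2·v + 4, 8·u·v - 2·u], [v^2 - v - 3, 2·u·v - u + 4·v]].
At the point, J = [[24.000, 45.000], [0.750, 20.000]] (det J = 446.250).
Solving J·Δ = −F gives Δ = (-1.015, -0.681).
Then the next iterate is (u, v)₁ = (1.485, 1.819).
Re-evaluating at (1.485, 1.819): F = (15.19161, 4.37482), so ‖F‖₂ = 15.809.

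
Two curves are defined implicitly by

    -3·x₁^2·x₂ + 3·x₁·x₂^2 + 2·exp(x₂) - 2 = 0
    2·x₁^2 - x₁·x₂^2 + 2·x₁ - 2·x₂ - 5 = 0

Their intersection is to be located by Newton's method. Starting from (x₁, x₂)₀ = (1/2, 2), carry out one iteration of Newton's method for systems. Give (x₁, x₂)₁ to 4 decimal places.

(5.5481, -0.3750)

At (1/2, 2): F = (17.278112, -9.5000).
Jacobian J = [[-6·x₁·x₂ + 3·x₂^2, -3·x₁^2 + 6·x₁·x₂ + 2·exp(x₂)], [4·x₁ - x₂^2 + 2, -2·x₁·x₂ - 2]].
At the point, J = [[6.0000, 20.028112], [0.0000, -4.0000]] (det J = -24.0000).
Solving J·Δ = −F gives Δ = (5.0481, -2.3750).
Then the next iterate is (x₁, x₂)₁ = (5.5481, -0.3750).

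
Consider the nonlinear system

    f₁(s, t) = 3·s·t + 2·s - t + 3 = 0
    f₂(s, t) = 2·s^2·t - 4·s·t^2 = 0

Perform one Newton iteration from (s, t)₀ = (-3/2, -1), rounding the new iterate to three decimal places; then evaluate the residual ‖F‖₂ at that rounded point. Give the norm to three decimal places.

3.620

At (-3/2, -1): F = (5.500, 1.500).
Jacobian J = [[3·t + 2, 3·s - 1], [4·s·t - 4·t^2, 2·s^2 - 8·s·t]].
At the point, J = [[-1.000, -5.500], [2.000, -7.500]] (det J = 18.500).
Solving J·Δ = −F gives Δ = (1.784, 0.676).
Then the next iterate is (s, t)₁ = (0.284, -0.324).
Re-evaluating at (0.284, -0.324): F = (3.61595, -0.17152), so ‖F‖₂ = 3.620.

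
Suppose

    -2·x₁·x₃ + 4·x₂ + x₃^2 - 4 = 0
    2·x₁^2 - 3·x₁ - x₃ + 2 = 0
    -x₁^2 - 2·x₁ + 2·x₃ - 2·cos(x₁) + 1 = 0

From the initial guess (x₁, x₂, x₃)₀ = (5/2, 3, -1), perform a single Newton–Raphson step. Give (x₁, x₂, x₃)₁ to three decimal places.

At (5/2, 3, -1): F = (14.000, 8.000, -10.64771).
Jacobian J = [[-2·x₃, 4, -2·x₁ + 2·x₃], [4·x₁ - 3, 0, -1], [-2·x₁ + 2·sin(x₁) - 2, 0, 2]].
At the point, J = [[2.000, 4.000, -7.000], [7.000, 0.000, -1.000], [-5.80306, 0.000, 2.000]] (det J = -32.78778).
Solving J·Δ = −F gives Δ = (-0.653, 2.828, 3.429).
Then the next iterate is (x₁, x₂, x₃)₁ = (1.847, 5.828, 2.429).

(1.847, 5.828, 2.429)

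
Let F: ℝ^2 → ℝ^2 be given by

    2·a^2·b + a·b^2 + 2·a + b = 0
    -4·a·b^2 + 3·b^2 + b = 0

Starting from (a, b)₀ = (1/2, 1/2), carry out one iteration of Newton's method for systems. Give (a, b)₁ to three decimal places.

At (1/2, 1/2): F = (1.875, 0.750).
Jacobian J = [[4·a·b + b^2 + 2, 2·a^2 + 2·a·b + 1], [-4·b^2, -8·a·b + 6·b + 1]].
At the point, J = [[3.250, 2.000], [-1.000, 2.000]] (det J = 8.500).
Solving J·Δ = −F gives Δ = (-0.265, -0.507).
Then the next iterate is (a, b)₁ = (0.235, -0.007).

(0.235, -0.007)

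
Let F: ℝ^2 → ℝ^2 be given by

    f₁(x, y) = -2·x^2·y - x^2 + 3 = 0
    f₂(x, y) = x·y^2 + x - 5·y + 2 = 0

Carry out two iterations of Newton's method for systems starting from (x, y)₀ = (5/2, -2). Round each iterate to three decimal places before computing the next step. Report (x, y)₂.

At (5/2, -2): F = (21.750, 24.500).
Jacobian J = [[-4·x·y - 2·x, -2·x^2], [y^2 + 1, 2·x·y - 5]].
At the point, J = [[15.000, -12.500], [5.000, -15.000]] (det J = -162.500).
Solving J·Δ = −F gives Δ = (-0.123, 1.592).
Then the next iterate is (x, y)₁ = (2.377, -0.408).
Round to (2.377, -0.408) and repeat: F = (1.96038, 6.81268), J = [[-0.87474, -11.30026], [1.16646, -6.93963]].
Δ = (-3.292, 0.428), so (x, y)₂ = (-0.915, 0.020).

(-0.915, 0.020)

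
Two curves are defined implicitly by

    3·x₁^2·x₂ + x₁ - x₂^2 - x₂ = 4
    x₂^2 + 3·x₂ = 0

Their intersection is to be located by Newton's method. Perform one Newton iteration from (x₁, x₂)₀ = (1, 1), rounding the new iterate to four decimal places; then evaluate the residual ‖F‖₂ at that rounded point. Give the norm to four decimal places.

2.0642

At (1, 1): F = (-2.0000, 4.0000).
Jacobian J = [[6·x₁·x₂ + 1, 3·x₁^2 - 2·x₂ - 1], [0, 2·x₂ + 3]].
At the point, J = [[7.0000, 0.0000], [0.0000, 5.0000]] (det J = 35.0000).
Solving J·Δ = −F gives Δ = (0.2857, -0.8000).
Then the next iterate is (x₁, x₂)₁ = (1.2857, 0.2000).
Re-evaluating at (1.2857, 0.2000): F = (-1.962485, 0.6400), so ‖F‖₂ = 2.0642.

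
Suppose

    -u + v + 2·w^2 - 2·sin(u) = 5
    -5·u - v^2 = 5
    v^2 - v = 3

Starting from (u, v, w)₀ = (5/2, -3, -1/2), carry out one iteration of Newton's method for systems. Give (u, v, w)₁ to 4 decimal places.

(-1.2571, -1.7143, -6.5871)

At (5/2, -3, -1/2): F = (-11.196944, -26.5000, 9.0000).
Jacobian J = [[-2·cos(u) - 1, 1, 4·w], [-5, -2·v, 0], [0, 2·v - 1, 0]].
At the point, J = [[0.602287, 1.0000, -2.0000], [-5.0000, 6.0000, 0.0000], [0.0000, -7.0000, 0.0000]] (det J = -70.0000).
Solving J·Δ = −F gives Δ = (-3.7571, 1.2857, -6.0871).
Then the next iterate is (u, v, w)₁ = (-1.2571, -1.7143, -6.5871).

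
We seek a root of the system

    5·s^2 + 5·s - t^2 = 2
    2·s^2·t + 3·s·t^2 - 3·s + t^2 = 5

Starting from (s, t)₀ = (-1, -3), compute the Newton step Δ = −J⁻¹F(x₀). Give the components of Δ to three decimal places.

(0.007, 1.839)

At (-1, -3): F = (-11.000, -26.000).
Jacobian J = [[10·s + 5, -2·t], [4·s·t + 3·t^2 - 3, 2·s^2 + 6·s·t + 2·t]].
At the point, J = [[-5.000, 6.000], [36.000, 14.000]] (det J = -286.000).
Solving J·Δ = −F gives Δ = (0.007, 1.839).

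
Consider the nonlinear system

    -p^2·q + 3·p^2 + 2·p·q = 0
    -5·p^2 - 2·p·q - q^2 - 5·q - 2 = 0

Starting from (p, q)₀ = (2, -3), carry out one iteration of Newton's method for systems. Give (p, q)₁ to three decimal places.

(1.333, -1.222)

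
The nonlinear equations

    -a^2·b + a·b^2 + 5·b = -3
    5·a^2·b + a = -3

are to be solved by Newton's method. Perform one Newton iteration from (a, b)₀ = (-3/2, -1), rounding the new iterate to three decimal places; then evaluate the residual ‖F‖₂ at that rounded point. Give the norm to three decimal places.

At (-3/2, -1): F = (-1.250, -9.750).
Jacobian J = [[-2·a·b + b^2, -a^2 + 2·a·b + 5], [10·a·b + 1, 5·a^2]].
At the point, J = [[-2.000, 5.750], [16.000, 11.250]] (det J = -114.500).
Solving J·Δ = −F gives Δ = (0.367, 0.345).
Then the next iterate is (a, b)₁ = (-1.133, -0.655).
Re-evaluating at (-1.133, -0.655): F = (0.07973, -2.33708), so ‖F‖₂ = 2.338.

2.338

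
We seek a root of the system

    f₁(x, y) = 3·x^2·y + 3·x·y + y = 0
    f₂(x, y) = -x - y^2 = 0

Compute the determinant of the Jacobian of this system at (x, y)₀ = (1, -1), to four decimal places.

-11.0000

J = [[6·x·y + 3·y, 3·x^2 + 3·x + 1], [-1, -2·y]].
At the point, J = [[-9.0000, 7.0000], [-1.0000, 2.0000]].
det J = -11.0000.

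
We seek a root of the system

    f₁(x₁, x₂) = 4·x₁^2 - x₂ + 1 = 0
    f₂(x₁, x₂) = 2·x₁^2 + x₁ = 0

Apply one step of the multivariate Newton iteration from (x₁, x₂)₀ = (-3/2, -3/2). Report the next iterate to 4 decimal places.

At (-3/2, -3/2): F = (11.5000, 3.0000).
Jacobian J = [[8·x₁, -1], [4·x₁ + 1, 0]].
At the point, J = [[-12.0000, -1.0000], [-5.0000, 0.0000]] (det J = -5.0000).
Solving J·Δ = −F gives Δ = (0.6000, 4.3000).
Then the next iterate is (x₁, x₂)₁ = (-0.9000, 2.8000).

(-0.9000, 2.8000)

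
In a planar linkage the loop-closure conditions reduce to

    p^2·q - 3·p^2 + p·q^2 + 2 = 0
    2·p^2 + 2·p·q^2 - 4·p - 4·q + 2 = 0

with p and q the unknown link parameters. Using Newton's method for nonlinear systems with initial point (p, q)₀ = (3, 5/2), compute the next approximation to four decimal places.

(1.9460, 1.9656)

At (3, 5/2): F = (16.2500, 35.5000).
Jacobian J = [[2·p·q - 6·p + q^2, p^2 + 2·p·q], [4·p + 2·q^2 - 4, 4·p·q - 4]].
At the point, J = [[3.2500, 24.0000], [20.5000, 26.0000]] (det J = -407.5000).
Solving J·Δ = −F gives Δ = (-1.0540, -0.5344).
Then the next iterate is (p, q)₁ = (1.9460, 1.9656).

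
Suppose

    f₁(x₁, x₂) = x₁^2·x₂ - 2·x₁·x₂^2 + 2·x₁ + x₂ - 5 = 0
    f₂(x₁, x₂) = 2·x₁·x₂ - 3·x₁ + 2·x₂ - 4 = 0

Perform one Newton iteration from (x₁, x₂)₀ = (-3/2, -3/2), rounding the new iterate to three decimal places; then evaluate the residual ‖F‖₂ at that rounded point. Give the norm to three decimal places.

0.896

At (-3/2, -3/2): F = (-6.125, 2.000).
Jacobian J = [[2·x₁·x₂ - 2·x₂^2 + 2, x₁^2 - 4·x₁·x₂ + 1], [2·x₂ - 3, 2·x₁ + 2]].
At the point, J = [[2.000, -5.750], [-6.000, -1.000]] (det J = -36.500).
Solving J·Δ = −F gives Δ = (0.483, -0.897).
Then the next iterate is (x₁, x₂)₁ = (-1.017, -2.397).
Re-evaluating at (-1.017, -2.397): F = (-0.22362, -0.86750), so ‖F‖₂ = 0.896.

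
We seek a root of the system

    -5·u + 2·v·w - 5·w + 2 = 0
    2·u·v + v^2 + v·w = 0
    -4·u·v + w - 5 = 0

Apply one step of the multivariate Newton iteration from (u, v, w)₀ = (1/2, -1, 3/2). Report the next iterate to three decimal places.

(0.440, -3.080, -0.920)

At (1/2, -1, 3/2): F = (-11.000, -1.500, -1.500).
Jacobian J = [[-5, 2·w, 2·v - 5], [2·v, 2·u + 2·v + w, v], [-4·v, -4·u, 1]].
At the point, J = [[-5.000, 3.000, -7.000], [-2.000, 0.500, -1.000], [4.000, -2.000, 1.000]] (det J = -12.500).
Solving J·Δ = −F gives Δ = (-0.060, -2.080, -2.420).
Then the next iterate is (u, v, w)₁ = (0.440, -3.080, -0.920).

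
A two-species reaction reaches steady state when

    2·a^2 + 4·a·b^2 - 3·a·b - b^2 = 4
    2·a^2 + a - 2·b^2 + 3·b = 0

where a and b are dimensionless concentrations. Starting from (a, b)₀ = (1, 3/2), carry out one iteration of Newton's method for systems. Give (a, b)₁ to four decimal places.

(0.6622, 1.9369)

At (1, 3/2): F = (0.2500, 3.0000).
Jacobian J = [[4·a + 4·b^2 - 3·b, 8·a·b - 3·a - 2·b], [4·a + 1, -4·b + 3]].
At the point, J = [[8.5000, 6.0000], [5.0000, -3.0000]] (det J = -55.5000).
Solving J·Δ = −F gives Δ = (-0.3378, 0.4369).
Then the next iterate is (a, b)₁ = (0.6622, 1.9369).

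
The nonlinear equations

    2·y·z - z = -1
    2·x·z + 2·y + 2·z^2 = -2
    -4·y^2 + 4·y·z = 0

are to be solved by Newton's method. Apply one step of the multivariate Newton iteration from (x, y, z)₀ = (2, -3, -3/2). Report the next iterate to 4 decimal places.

(0.6235, -1.3704, -0.5556)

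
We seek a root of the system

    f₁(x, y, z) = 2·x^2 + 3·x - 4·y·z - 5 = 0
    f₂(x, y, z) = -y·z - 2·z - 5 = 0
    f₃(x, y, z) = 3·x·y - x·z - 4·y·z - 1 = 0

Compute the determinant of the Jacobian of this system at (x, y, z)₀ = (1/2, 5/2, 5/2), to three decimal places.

40.000

J = [[4·x + 3, -4·z, -4·y], [0, -z, -y - 2], [3·y - z, 3·x - 4·z, -x - 4·y]].
At the point, J = [[5.000, -10.000, -10.000], [0.000, -2.500, -4.500], [5.000, -8.500, -10.500]].
det J = 40.000.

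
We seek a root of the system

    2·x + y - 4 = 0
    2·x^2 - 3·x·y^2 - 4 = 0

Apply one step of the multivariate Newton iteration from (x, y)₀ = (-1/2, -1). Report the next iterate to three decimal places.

(19.500, -35.000)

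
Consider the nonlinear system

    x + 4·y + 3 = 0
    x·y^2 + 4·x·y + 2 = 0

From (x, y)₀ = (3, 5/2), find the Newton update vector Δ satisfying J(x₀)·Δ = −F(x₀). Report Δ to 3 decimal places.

(6.026, -5.507)

At (3, 5/2): F = (16.000, 50.750).
Jacobian J = [[1, 4], [y^2 + 4·y, 2·x·y + 4·x]].
At the point, J = [[1.000, 4.000], [16.250, 27.000]] (det J = -38.000).
Solving J·Δ = −F gives Δ = (6.026, -5.507).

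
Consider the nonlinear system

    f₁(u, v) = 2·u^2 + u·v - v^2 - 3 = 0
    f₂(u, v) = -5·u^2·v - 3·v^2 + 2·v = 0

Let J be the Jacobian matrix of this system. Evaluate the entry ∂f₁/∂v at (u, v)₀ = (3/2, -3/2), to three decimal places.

∂f₁/∂v = u - 2·v.
At (3/2, -3/2) this is 4.500.

4.500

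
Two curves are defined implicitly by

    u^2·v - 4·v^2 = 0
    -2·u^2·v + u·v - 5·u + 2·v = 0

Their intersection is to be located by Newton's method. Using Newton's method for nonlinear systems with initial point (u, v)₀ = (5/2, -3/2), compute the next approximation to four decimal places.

At (5/2, -3/2): F = (-18.3750, -0.5000).
Jacobian J = [[2·u·v, u^2 - 8·v], [-4·u·v + v - 5, -2·u^2 + u + 2]].
At the point, J = [[-7.5000, 18.2500], [8.5000, -8.0000]] (det J = -95.1250).
Solving J·Δ = −F gives Δ = (1.6413, 1.6813).
Then the next iterate is (u, v)₁ = (4.1413, 0.1813).

(4.1413, 0.1813)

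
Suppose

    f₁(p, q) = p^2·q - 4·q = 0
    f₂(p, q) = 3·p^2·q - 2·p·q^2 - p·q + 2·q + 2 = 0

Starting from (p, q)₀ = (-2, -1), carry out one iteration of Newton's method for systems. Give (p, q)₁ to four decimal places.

(-2.0000, 0.2500)

At (-2, -1): F = (0.0000, -10.0000).
Jacobian J = [[2·p·q, p^2 - 4], [6·p·q - 2·q^2 - q, 3·p^2 - 4·p·q - p + 2]].
At the point, J = [[4.0000, 0.0000], [11.0000, 8.0000]] (det J = 32.0000).
Solving J·Δ = −F gives Δ = (0.0000, 1.2500).
Then the next iterate is (p, q)₁ = (-2.0000, 0.2500).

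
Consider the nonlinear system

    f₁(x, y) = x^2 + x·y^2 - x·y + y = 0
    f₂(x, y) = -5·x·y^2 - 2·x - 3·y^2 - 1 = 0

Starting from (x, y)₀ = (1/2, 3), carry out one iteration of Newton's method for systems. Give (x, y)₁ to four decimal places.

(0.1090, 1.9962)

At (1/2, 3): F = (6.2500, -51.5000).
Jacobian J = [[2·x + y^2 - y, 2·x·y - x + 1], [-5·y^2 - 2, -10·x·y - 6·y]].
At the point, J = [[7.0000, 3.5000], [-47.0000, -33.0000]] (det J = -66.5000).
Solving J·Δ = −F gives Δ = (-0.3910, -1.0038).
Then the next iterate is (x, y)₁ = (0.1090, 1.9962).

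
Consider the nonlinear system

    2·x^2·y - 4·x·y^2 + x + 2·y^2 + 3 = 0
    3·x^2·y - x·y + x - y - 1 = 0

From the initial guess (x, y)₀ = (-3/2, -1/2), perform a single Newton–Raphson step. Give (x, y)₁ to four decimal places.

(-1.2105, 0.1053)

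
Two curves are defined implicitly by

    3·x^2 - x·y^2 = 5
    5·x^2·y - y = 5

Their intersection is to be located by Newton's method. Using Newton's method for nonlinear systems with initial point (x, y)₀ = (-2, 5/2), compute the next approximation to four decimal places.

At (-2, 5/2): F = (19.5000, 42.5000).
Jacobian J = [[6·x - y^2, -2·x·y], [10·x·y, 5·x^2 - 1]].
At the point, J = [[-18.2500, 10.0000], [-50.0000, 19.0000]] (det J = 153.2500).
Solving J·Δ = −F gives Δ = (0.3556, -1.3010).
Then the next iterate is (x, y)₁ = (-1.6444, 1.1990).

(-1.6444, 1.1990)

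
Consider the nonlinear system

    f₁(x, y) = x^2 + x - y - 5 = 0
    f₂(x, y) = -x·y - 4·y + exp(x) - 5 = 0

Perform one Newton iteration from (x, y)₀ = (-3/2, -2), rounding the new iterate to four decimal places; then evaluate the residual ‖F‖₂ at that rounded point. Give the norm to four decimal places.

At (-3/2, -2): F = (-2.2500, 0.223130).
Jacobian J = [[2·x + 1, -1], [-y + exp(x), -x - 4]].
At the point, J = [[-2.0000, -1.0000], [2.223130, -2.5000]] (det J = 7.223130).
Solving J·Δ = −F gives Δ = (-0.8096, -0.6307).
Then the next iterate is (x, y)₁ = (-2.3096, -2.6307).
Re-evaluating at (-2.3096, -2.6307): F = (0.655352, -0.453764), so ‖F‖₂ = 0.7971.

0.7971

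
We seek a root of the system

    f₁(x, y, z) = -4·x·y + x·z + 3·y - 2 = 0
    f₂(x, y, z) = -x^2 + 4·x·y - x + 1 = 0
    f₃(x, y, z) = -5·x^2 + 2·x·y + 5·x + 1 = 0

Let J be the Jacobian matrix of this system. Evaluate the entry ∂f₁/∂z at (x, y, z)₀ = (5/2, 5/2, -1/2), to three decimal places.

∂f₁/∂z = x.
At (5/2, 5/2, -1/2) this is 2.500.

2.500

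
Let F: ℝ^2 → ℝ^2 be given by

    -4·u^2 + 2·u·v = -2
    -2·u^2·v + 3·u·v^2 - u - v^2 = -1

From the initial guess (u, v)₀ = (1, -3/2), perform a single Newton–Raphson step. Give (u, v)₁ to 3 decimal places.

(0.612, -1.132)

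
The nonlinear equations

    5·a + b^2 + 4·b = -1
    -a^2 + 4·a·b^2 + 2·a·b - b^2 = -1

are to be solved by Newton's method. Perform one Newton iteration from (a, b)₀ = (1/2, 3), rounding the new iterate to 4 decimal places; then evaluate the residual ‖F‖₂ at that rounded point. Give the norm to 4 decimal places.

6.4884

At (1/2, 3): F = (24.5000, 12.7500).
Jacobian J = [[5, 2·b + 4], [-2·a + 4·b^2 + 2·b, 8·a·b + 2·a - 2·b]].
At the point, J = [[5.0000, 10.0000], [41.0000, 7.0000]] (det J = -375.0000).
Solving J·Δ = −F gives Δ = (0.1173, -2.5087).
Then the next iterate is (a, b)₁ = (0.6173, 0.4913).
Re-evaluating at (0.6173, 0.4913): F = (6.293076, 1.580129), so ‖F‖₂ = 6.4884.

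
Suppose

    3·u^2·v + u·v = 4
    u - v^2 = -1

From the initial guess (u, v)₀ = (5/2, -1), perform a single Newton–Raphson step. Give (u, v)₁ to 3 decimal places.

(0.554, -1.277)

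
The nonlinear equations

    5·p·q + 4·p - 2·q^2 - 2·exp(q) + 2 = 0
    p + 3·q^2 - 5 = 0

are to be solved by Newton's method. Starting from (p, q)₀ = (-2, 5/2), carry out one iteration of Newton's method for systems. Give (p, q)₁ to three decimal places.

(-0.298, 1.603)

At (-2, 5/2): F = (-67.86499, 11.750).
Jacobian J = [[5·q + 4, 5·p - 4·q - 2·exp(q)], [1, 6·q]].
At the point, J = [[16.500, -44.36499], [1.000, 15.000]] (det J = 291.86499).
Solving J·Δ = −F gives Δ = (1.702, -0.897).
Then the next iterate is (p, q)₁ = (-0.298, 1.603).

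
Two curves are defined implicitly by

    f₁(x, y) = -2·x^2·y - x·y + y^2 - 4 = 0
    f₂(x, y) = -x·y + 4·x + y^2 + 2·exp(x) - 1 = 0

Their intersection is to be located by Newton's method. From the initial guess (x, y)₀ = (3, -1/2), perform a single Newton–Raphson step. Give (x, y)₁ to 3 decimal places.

(1.811, -0.544)

At (3, -1/2): F = (6.750, 52.92107).
Jacobian J = [[-4·x·y - y, -2·x^2 - x + 2·y], [-y + 2·exp(x) + 4, -x + 2·y]].
At the point, J = [[6.500, -22.000], [44.67107, -4.000]] (det J = 956.76362).
Solving J·Δ = −F gives Δ = (-1.189, -0.044).
Then the next iterate is (x, y)₁ = (1.811, -0.544).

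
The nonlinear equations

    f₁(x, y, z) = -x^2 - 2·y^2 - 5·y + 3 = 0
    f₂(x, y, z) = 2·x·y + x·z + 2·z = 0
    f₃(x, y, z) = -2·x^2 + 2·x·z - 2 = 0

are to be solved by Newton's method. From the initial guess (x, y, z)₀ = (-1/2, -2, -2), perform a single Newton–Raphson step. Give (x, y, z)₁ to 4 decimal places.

At (-1/2, -2, -2): F = (4.7500, -1.0000, -0.5000).
Jacobian J = [[-2·x, -4·y - 5, 0], [2·y + z, 2·x, x + 2], [-4·x + 2·z, 0, 2·x]].
At the point, J = [[1.0000, 3.0000, 0.0000], [-6.0000, -1.0000, 1.5000], [-2.0000, 0.0000, -1.0000]] (det J = -26.0000).
Solving J·Δ = −F gives Δ = (-0.0192, -1.5769, -0.4615).
Then the next iterate is (x, y, z)₁ = (-0.5192, -3.5769, -2.4615).

(-0.5192, -3.5769, -2.4615)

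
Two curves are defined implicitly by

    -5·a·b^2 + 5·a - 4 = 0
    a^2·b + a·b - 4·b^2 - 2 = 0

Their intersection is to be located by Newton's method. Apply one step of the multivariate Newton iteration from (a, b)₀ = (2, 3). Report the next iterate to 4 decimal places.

(1.8074, 1.7284)

At (2, 3): F = (-84.0000, -20.0000).
Jacobian J = [[-5·b^2 + 5, -10·a·b], [2·a·b + b, a^2 + a - 8·b]].
At the point, J = [[-40.0000, -60.0000], [15.0000, -18.0000]] (det J = 1620.0000).
Solving J·Δ = −F gives Δ = (-0.1926, -1.2716).
Then the next iterate is (a, b)₁ = (1.8074, 1.7284).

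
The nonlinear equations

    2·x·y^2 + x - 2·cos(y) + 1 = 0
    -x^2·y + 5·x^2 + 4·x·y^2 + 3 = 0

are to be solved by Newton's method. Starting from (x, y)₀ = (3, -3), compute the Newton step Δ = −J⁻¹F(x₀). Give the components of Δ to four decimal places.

(-1.1807, 1.0349)

At (3, -3): F = (59.979985, 183.0000).
Jacobian J = [[2·y^2 + 1, 4·x·y + 2·sin(y)], [-2·x·y + 10·x + 4·y^2, -x^2 + 8·x·y]].
At the point, J = [[19.0000, -36.282240], [84.0000, -81.0000]] (det J = 1508.708161).
Solving J·Δ = −F gives Δ = (-1.1807, 1.0349).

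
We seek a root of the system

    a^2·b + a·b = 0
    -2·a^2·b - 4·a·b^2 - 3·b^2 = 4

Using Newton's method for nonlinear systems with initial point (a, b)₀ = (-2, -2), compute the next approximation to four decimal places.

(-1.5385, -1.3846)

At (-2, -2): F = (-4.0000, 32.0000).
Jacobian J = [[2·a·b + b, a^2 + a], [-4·a·b - 4·b^2, -2·a^2 - 8·a·b - 6·b]].
At the point, J = [[6.0000, 2.0000], [-32.0000, -28.0000]] (det J = -104.0000).
Solving J·Δ = −F gives Δ = (0.4615, 0.6154).
Then the next iterate is (a, b)₁ = (-1.5385, -1.3846).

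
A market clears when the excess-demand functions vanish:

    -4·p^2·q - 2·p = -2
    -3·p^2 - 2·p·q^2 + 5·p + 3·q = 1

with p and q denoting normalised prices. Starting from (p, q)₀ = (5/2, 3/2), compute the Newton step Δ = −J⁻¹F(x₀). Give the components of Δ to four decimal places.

At (5/2, 3/2): F = (-40.5000, -14.0000).
Jacobian J = [[-8·p·q - 2, -4·p^2], [-6·p - 2·q^2 + 5, -4·p·q + 3]].
At the point, J = [[-32.0000, -25.0000], [-14.5000, -12.0000]] (det J = 21.5000).
Solving J·Δ = −F gives Δ = (-6.3256, 6.4767).

(-6.3256, 6.4767)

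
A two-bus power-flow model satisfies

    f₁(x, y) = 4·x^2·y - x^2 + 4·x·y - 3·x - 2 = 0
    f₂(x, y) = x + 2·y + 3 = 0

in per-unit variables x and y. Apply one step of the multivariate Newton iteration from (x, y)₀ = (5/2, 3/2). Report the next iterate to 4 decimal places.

At (5/2, 3/2): F = (36.7500, 8.5000).
Jacobian J = [[8·x·y - 2·x + 4·y - 3, 4·x^2 + 4·x], [1, 2]].
At the point, J = [[28.0000, 35.0000], [1.0000, 2.0000]] (det J = 21.0000).
Solving J·Δ = −F gives Δ = (10.6667, -9.5833).
Then the next iterate is (x, y)₁ = (13.1667, -8.0833).

(13.1667, -8.0833)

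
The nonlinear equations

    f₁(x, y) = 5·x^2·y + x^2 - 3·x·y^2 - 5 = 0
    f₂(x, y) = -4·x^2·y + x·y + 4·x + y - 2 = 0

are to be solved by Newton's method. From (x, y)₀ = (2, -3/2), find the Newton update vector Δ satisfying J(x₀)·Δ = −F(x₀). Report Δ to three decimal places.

(-0.672, 0.592)

At (2, -3/2): F = (-44.500, 25.500).
Jacobian J = [[10·x·y + 2·x - 3·y^2, 5·x^2 - 6·x·y], [-8·x·y + y + 4, -4·x^2 + x + 1]].
At the point, J = [[-32.750, 38.000], [26.500, -13.000]] (det J = -581.250).
Solving J·Δ = −F gives Δ = (-0.672, 0.592).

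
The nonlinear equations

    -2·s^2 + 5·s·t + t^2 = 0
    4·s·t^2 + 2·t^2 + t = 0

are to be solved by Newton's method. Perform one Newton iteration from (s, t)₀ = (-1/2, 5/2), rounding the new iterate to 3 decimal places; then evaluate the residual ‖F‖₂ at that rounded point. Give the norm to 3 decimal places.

3.467

At (-1/2, 5/2): F = (-0.500, 2.500).
Jacobian J = [[-4·s + 5·t, 5·s + 2·t], [4·t^2, 8·s·t + 4·t + 1]].
At the point, J = [[14.500, 2.500], [25.000, 1.000]] (det J = -48.000).
Solving J·Δ = −F gives Δ = (-0.141, 1.016).
Then the next iterate is (s, t)₁ = (-0.641, 3.516).
Re-evaluating at (-0.641, 3.516): F = (0.27171, -3.45631), so ‖F‖₂ = 3.467.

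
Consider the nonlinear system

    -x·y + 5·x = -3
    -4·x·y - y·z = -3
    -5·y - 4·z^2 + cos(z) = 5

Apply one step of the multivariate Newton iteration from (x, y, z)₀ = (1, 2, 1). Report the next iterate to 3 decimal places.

At (1, 2, 1): F = (6.000, -7.000, -18.45970).
Jacobian J = [[-y + 5, -x, 0], [-4·y, -4·x - z, -y], [0, -5, -8·z - sin(z)]].
At the point, J = [[3.000, -1.000, 0.000], [-8.000, -5.000, -2.000], [0.000, -5.000, -8.84147]] (det J = 173.35383).
Solving J·Δ = −F gives Δ = (-1.328, 2.016, -3.228).
Then the next iterate is (x, y, z)₁ = (-0.328, 4.016, -2.228).

(-0.328, 4.016, -2.228)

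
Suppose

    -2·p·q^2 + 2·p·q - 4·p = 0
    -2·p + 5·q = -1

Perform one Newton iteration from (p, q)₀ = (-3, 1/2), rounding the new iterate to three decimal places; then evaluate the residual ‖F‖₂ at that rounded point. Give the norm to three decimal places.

At (-3, 1/2): F = (10.500, 9.500).
Jacobian J = [[-2·q^2 + 2·q - 4, -4·p·q + 2·p], [-2, 5]].
At the point, J = [[-3.500, 0.000], [-2.000, 5.000]] (det J = -17.500).
Solving J·Δ = −F gives Δ = (3.000, -0.700).
Then the next iterate is (p, q)₁ = (0.000, -0.200).
Re-evaluating at (0.000, -0.200): F = (0.000, 0.000), so ‖F‖₂ = 0.000.

0.000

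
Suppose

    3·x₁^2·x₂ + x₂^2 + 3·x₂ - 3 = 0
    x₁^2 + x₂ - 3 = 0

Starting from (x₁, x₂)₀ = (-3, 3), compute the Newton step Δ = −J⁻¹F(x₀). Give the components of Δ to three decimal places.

At (-3, 3): F = (96.000, 9.000).
Jacobian J = [[6·x₁·x₂, 3·x₁^2 + 2·x₂ + 3], [2·x₁, 1]].
At the point, J = [[-54.000, 36.000], [-6.000, 1.000]] (det J = 162.000).
Solving J·Δ = −F gives Δ = (1.407, -0.556).

(1.407, -0.556)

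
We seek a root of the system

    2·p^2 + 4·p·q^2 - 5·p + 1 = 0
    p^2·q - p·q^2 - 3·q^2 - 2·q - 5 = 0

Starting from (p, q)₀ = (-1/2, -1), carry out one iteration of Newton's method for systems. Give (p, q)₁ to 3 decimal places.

(2.526, 0.769)

At (-1/2, -1): F = (2.000, -5.750).
Jacobian J = [[4·p + 4·q^2 - 5, 8·p·q], [2·p·q - q^2, p^2 - 2·p·q - 6·q - 2]].
At the point, J = [[-3.000, 4.000], [0.000, 3.250]] (det J = -9.750).
Solving J·Δ = −F gives Δ = (3.026, 1.769).
Then the next iterate is (p, q)₁ = (2.526, 0.769).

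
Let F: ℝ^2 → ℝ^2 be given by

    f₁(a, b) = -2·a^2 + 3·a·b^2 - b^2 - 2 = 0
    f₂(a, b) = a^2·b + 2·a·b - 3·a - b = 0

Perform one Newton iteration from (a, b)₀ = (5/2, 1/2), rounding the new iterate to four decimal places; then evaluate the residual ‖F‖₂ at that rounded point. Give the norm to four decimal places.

At (5/2, 1/2): F = (-12.8750, -2.3750).
Jacobian J = [[-4·a + 3·b^2, 6·a·b - 2·b], [2·a·b + 2·b - 3, a^2 + 2·a - 1]].
At the point, J = [[-9.2500, 6.5000], [0.5000, 10.2500]] (det J = -98.0625).
Solving J·Δ = −F gives Δ = (-1.1883, 0.2897).
Then the next iterate is (a, b)₁ = (1.3117, 0.7897).
Re-evaluating at (1.3117, 0.7897): F = (-3.610709, -1.294377), so ‖F‖₂ = 3.8357.

3.8357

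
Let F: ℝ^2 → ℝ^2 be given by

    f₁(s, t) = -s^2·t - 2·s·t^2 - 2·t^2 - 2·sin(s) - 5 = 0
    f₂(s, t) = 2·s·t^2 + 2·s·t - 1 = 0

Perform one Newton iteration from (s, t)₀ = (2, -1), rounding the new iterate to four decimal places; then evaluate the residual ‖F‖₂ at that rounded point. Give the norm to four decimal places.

At (2, -1): F = (-8.818595, -1.0000).
Jacobian J = [[-2·s·t - 2·t^2 - 2·cos(s), -s^2 - 4·s·t - 4·t], [2·t^2 + 2·t, 4·s·t + 2·s]].
At the point, J = [[2.832294, 8.0000], [0.0000, -4.0000]] (det J = -11.329175).
Solving J·Δ = −F gives Δ = (3.8197, -0.2500).
Then the next iterate is (s, t)₁ = (5.8197, -1.2500).
Re-evaluating at (5.8197, -1.2500): F = (16.918709, 2.637313), so ‖F‖₂ = 17.1230.

17.1230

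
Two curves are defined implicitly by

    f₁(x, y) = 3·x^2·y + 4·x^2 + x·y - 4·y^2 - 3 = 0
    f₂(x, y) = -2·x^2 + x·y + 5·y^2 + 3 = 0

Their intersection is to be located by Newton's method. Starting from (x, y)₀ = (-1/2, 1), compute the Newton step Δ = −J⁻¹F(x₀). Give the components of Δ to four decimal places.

At (-1/2, 1): F = (-5.7500, 7.0000).
Jacobian J = [[6·x·y + 8·x + y, 3·x^2 + x - 8·y], [-4·x + y, x + 10·y]].
At the point, J = [[-6.0000, -7.7500], [3.0000, 9.5000]] (det J = -33.7500).
Solving J·Δ = −F gives Δ = (-0.0111, -0.7333).

(-0.0111, -0.7333)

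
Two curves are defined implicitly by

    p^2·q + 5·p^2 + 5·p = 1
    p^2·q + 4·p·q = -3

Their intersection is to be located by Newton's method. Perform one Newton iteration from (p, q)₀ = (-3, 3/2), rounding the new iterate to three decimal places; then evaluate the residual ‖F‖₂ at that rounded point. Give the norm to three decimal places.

11.607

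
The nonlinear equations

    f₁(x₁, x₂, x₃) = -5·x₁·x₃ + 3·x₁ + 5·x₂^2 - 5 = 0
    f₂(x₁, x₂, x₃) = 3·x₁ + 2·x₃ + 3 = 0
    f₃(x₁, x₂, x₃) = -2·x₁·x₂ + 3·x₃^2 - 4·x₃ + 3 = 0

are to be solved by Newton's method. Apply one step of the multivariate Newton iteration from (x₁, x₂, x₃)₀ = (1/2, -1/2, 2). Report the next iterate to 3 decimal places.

At (1/2, -1/2, 2): F = (-7.250, 8.500, 7.500).
Jacobian J = [[-5·x₃ + 3, 10·x₂, -5·x₁], [3, 0, 2], [-2·x₂, -2·x₁, 6·x₃ - 4]].
At the point, J = [[-7.000, -5.000, -2.500], [3.000, 0.000, 2.000], [1.000, -1.000, 8.000]] (det J = 103.500).
Solving J·Δ = −F gives Δ = (-2.626, 2.382, -0.312).
Then the next iterate is (x₁, x₂, x₃)₁ = (-2.126, 1.882, 1.688).

(-2.126, 1.882, 1.688)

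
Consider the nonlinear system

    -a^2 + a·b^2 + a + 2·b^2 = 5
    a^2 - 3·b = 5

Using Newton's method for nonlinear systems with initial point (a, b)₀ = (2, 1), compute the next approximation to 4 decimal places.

At (2, 1): F = (-3.0000, -4.0000).
Jacobian J = [[-2·a + b^2 + 1, 2·a·b + 4·b], [2·a, -3]].
At the point, J = [[-2.0000, 8.0000], [4.0000, -3.0000]] (det J = -26.0000).
Solving J·Δ = −F gives Δ = (1.5769, 0.7692).
Then the next iterate is (a, b)₁ = (3.5769, 1.7692).

(3.5769, 1.7692)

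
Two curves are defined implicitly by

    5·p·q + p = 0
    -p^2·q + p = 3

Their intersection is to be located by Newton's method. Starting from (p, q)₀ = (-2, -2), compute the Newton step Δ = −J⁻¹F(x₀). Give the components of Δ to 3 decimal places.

(-1.235, 2.912)

At (-2, -2): F = (18.000, 3.000).
Jacobian J = [[5·q + 1, 5·p], [-2·p·q + 1, -p^2]].
At the point, J = [[-9.000, -10.000], [-7.000, -4.000]] (det J = -34.000).
Solving J·Δ = −F gives Δ = (-1.235, 2.912).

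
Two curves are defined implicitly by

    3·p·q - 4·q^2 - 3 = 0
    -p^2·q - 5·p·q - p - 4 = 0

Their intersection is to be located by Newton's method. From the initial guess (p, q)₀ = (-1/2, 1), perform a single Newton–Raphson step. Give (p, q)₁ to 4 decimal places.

(-1.2607, -0.1350)

At (-1/2, 1): F = (-8.5000, -1.2500).
Jacobian J = [[3·q, 3·p - 8·q], [-2·p·q - 5·q - 1, -p^2 - 5·p]].
At the point, J = [[3.0000, -9.5000], [-5.0000, 2.2500]] (det J = -40.7500).
Solving J·Δ = −F gives Δ = (-0.7607, -1.1350).
Then the next iterate is (p, q)₁ = (-1.2607, -0.1350).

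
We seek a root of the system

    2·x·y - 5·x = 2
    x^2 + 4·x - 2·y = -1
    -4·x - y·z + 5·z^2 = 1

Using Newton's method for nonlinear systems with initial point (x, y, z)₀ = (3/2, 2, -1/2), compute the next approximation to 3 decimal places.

At (3/2, 2, -1/2): F = (-3.500, 5.250, -4.750).
Jacobian J = [[2·y - 5, 2·x, 0], [2·x + 4, -2, 0], [-4, -z, -y + 10·z]].
At the point, J = [[-1.000, 3.000, 0.000], [7.000, -2.000, 0.000], [-4.000, 0.500, -7.000]] (det J = 133.000).
Solving J·Δ = −F gives Δ = (-0.461, 1.013, -0.343).
Then the next iterate is (x, y, z)₁ = (1.039, 3.013, -0.843).

(1.039, 3.013, -0.843)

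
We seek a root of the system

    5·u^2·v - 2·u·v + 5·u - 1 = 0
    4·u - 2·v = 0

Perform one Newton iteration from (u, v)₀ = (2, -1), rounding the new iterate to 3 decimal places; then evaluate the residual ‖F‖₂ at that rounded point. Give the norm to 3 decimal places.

86.280

At (2, -1): F = (-7.000, 10.000).
Jacobian J = [[10·u·v - 2·v + 5, 5·u^2 - 2·u], [4, -2]].
At the point, J = [[-13.000, 16.000], [4.000, -2.000]] (det J = -38.000).
Solving J·Δ = −F gives Δ = (-3.842, -2.684).
Then the next iterate is (u, v)₁ = (-1.842, -3.684).
Re-evaluating at (-1.842, -3.684): F = (-86.28025, 0.000), so ‖F‖₂ = 86.280.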